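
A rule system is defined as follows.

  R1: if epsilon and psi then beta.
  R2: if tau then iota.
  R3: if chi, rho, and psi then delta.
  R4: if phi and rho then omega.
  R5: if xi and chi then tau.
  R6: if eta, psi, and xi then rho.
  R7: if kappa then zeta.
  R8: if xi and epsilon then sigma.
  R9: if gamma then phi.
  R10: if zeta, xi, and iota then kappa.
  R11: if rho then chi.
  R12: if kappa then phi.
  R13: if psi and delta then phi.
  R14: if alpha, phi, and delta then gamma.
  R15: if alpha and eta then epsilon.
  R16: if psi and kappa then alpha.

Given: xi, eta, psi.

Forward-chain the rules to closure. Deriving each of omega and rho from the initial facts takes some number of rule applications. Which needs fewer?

rho: From eta, psi, and xi, R6 gives rho. [1 rule application]
omega: eta, psi, and xi hold, so rho follows (R6). From rho, R11 gives chi. chi, rho, and psi hold, so delta follows (R3). From psi and delta, R13 gives phi. From phi and rho, R4 gives omega. [5 rule applications]
rho needs fewer.

rho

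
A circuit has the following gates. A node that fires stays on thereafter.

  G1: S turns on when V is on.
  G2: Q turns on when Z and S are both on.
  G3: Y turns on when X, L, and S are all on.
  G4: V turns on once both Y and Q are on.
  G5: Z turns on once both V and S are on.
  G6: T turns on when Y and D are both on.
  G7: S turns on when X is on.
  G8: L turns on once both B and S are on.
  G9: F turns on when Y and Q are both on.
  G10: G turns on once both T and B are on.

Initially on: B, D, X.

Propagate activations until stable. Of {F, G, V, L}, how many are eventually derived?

2

G7: X on → S on.
G8: B and S on → L on.
X, L, and S are on, so Y turns on (G3).
Y and D are on, so T turns on (G6).
G10: T and B on → G on.
F would need Y and Q (G9), but Q never turns on.
G: reached.
V would need Y and Q (G4), but Q never turns on.
L: reached.
Reached: G and L — 2 of the 4.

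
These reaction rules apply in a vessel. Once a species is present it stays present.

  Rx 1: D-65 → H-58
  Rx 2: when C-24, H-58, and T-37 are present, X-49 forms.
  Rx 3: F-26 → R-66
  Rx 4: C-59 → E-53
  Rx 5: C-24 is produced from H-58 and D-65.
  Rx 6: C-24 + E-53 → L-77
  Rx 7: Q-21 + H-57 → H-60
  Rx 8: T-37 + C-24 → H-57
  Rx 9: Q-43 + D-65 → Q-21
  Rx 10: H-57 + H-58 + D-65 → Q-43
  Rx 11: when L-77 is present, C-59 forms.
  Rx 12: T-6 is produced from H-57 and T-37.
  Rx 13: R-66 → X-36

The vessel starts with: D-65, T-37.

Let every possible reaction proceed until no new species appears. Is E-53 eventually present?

No

E-53 would need C-59 (Rx 4), but C-59 never forms.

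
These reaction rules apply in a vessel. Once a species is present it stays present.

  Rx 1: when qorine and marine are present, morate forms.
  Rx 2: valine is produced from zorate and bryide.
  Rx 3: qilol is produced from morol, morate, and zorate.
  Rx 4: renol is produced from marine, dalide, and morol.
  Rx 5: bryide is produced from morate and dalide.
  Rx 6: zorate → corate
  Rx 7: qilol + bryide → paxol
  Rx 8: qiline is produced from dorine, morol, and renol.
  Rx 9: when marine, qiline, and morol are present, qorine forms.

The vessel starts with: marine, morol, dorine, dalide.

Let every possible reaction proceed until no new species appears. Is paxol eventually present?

paxol would need qilol and bryide (Rx 7), but qilol never forms.

No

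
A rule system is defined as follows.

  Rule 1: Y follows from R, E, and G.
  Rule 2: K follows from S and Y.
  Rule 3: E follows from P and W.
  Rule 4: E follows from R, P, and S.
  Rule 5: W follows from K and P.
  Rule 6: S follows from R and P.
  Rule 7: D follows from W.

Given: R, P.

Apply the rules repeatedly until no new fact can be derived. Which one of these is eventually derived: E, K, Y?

From R and P, Rule 6 gives S.
R, P, and S hold, so E follows (Rule 4).
Y would need R, E, and G (Rule 1), but G is never established. K would need S and Y (Rule 2), but Y is never established.

E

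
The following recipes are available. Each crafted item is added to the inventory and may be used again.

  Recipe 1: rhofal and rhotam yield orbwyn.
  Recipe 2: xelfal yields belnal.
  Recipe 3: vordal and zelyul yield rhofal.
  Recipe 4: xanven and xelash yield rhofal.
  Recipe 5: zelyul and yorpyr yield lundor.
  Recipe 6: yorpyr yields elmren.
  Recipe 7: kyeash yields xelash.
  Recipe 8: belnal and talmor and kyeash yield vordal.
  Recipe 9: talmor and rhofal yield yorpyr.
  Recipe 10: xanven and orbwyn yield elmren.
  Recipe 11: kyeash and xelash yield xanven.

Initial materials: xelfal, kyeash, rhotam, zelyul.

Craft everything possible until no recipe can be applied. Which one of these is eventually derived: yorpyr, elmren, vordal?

kyeash → xelash (Recipe 7).
kyeash and xelash → xanven (Recipe 11).
Using Recipe 4, xanven and xelash make rhofal.
rhofal and rhotam → orbwyn (Recipe 1).
Using Recipe 10, xanven and orbwyn make elmren.
vordal would need belnal, talmor, and kyeash (Recipe 8), but talmor is never obtained. yorpyr would need talmor and rhofal (Recipe 9), but talmor is never obtained.

elmren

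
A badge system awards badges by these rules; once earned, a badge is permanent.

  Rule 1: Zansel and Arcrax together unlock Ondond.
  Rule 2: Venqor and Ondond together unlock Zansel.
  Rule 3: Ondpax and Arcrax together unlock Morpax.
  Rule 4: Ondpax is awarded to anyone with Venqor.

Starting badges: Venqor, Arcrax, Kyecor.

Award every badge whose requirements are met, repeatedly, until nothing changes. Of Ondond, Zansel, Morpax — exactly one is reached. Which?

With Venqor, Ondpax is earned (Rule 4).
With Ondpax and Arcrax, Morpax is earned (Rule 3).
Zansel would need Venqor and Ondond (Rule 2), but Ondond is never earned. Ondond would need Zansel and Arcrax (Rule 1), but Zansel is never earned.

Morpax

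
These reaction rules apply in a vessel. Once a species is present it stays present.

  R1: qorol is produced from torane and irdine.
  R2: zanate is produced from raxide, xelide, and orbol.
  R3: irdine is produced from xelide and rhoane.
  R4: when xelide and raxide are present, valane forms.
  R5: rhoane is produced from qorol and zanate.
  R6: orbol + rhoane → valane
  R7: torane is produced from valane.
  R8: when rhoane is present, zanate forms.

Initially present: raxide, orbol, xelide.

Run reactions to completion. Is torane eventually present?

Yes

xelide and raxide present → valane forms (R4).
valane present → torane forms (R7).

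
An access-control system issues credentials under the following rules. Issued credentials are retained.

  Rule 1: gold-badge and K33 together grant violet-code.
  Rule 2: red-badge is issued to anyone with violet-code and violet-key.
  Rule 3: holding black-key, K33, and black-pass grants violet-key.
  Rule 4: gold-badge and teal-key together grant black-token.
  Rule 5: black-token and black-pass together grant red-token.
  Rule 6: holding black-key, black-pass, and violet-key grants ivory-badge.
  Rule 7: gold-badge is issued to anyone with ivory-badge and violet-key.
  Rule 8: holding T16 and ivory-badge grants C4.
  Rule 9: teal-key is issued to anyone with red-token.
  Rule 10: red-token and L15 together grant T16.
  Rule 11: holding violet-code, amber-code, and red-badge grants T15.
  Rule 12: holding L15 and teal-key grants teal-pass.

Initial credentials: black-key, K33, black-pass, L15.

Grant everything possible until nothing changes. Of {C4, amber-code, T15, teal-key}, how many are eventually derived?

0

C4 would need T16 and ivory-badge (Rule 8), but T16 is never granted.
No rule produces amber-code, and it is not given.
T15 would need violet-code, amber-code, and red-badge (Rule 11), but amber-code is never granted.
teal-key would need red-token (Rule 9), but red-token is never granted.
None of the 4 are reached.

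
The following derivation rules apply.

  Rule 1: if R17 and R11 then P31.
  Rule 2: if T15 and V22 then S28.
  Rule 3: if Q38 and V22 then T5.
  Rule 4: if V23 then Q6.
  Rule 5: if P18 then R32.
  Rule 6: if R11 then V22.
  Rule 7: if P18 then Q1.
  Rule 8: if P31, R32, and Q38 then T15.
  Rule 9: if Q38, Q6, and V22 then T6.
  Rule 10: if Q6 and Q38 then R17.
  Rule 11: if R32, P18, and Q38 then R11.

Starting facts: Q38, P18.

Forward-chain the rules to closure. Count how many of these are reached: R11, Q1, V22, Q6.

3

From P18, Rule 7 gives Q1.
P18 holds, so R32 follows (Rule 5).
From R32, P18, and Q38, Rule 11 gives R11.
From R11, Rule 6 gives V22.
R11: reached.
Q1: reached.
V22: reached.
Q6 would need V23 (Rule 4), but V23 is never established.
Reached: R11, Q1, and V22 — 3 of the 4.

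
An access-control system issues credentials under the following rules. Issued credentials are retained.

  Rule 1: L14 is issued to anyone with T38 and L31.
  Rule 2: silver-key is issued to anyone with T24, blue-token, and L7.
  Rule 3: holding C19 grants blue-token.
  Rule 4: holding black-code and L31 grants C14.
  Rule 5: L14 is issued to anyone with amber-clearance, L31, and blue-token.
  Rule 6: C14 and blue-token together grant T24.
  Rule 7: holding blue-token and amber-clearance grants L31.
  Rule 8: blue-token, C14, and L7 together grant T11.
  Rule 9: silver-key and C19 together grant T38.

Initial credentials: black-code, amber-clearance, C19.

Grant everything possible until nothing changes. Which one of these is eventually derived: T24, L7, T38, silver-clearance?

T24

Holding C19 grants blue-token (Rule 3).
Holding blue-token and amber-clearance grants L31 (Rule 7).
Holding black-code and L31 grants C14 (Rule 4).
Holding C14 and blue-token grants T24 (Rule 6).
T38 would need silver-key and C19 (Rule 9), but silver-key is never granted. No rule produces silver-clearance, and it is not given. No rule produces L7, and it is not given.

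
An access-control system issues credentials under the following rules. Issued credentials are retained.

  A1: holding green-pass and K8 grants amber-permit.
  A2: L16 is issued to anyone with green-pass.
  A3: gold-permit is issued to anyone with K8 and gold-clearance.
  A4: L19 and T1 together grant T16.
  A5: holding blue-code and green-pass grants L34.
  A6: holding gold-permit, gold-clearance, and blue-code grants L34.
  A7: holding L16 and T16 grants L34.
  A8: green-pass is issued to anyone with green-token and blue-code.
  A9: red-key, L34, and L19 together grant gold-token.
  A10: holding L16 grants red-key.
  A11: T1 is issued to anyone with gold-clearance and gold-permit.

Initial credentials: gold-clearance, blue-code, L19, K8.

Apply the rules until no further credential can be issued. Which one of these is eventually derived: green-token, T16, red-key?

Holding K8 and gold-clearance grants gold-permit (A3).
Holding gold-clearance and gold-permit grants T1 (A11).
Holding L19 and T1 grants T16 (A4).
red-key would need L16 (A10), but L16 is never granted. No rule produces green-token, and it is not given.

T16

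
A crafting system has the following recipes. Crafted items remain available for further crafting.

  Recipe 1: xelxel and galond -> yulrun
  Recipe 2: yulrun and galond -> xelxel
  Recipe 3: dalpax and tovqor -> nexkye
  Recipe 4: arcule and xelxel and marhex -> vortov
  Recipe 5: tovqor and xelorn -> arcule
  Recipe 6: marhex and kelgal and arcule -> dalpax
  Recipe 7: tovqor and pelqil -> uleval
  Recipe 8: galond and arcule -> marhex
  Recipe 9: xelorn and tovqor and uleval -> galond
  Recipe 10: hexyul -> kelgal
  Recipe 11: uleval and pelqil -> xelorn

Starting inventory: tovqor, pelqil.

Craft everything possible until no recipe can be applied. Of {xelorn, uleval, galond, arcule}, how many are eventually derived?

4

tovqor and pelqil -> uleval (Recipe 7).
uleval and pelqil -> xelorn (Recipe 11).
tovqor and xelorn -> arcule (Recipe 5).
Using Recipe 9, xelorn, tovqor, and uleval make galond.
xelorn: reached.
uleval: reached.
galond: reached.
arcule: reached.
All 4 are reached.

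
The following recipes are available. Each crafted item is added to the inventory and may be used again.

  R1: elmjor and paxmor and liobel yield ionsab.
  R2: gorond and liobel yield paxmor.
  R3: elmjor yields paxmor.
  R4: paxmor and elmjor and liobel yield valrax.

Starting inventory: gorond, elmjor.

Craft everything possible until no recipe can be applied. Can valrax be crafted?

No

valrax would need paxmor, elmjor, and liobel (R4), but liobel is never obtained.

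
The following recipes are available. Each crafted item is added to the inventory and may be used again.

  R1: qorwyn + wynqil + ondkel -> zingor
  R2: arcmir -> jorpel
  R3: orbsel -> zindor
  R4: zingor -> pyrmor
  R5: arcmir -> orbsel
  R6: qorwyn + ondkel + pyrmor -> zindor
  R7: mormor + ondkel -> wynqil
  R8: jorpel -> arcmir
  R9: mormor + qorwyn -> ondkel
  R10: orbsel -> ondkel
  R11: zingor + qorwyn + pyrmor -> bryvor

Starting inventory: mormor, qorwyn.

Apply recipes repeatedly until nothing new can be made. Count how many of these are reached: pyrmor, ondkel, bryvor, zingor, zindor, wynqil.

6

mormor + qorwyn -> ondkel (R9).
Using R7, mormor and ondkel make wynqil.
Using R1, qorwyn, wynqil, and ondkel make zingor.
Using R4, zingor makes pyrmor.
Using R11, zingor, qorwyn, and pyrmor make bryvor.
Using R6, qorwyn, ondkel, and pyrmor make zindor.
pyrmor: reached.
ondkel: reached.
bryvor: reached.
zingor: reached.
zindor: reached.
wynqil: reached.
All 6 are reached.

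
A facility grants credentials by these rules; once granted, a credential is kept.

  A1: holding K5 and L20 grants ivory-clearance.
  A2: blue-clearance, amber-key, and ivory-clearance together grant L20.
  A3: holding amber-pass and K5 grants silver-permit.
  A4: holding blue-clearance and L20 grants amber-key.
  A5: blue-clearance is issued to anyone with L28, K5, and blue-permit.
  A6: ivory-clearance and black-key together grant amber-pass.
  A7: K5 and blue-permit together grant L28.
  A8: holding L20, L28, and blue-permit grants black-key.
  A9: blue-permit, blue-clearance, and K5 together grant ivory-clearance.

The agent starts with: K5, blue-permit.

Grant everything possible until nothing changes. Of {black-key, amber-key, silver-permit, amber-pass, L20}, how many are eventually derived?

0

black-key would need L20, L28, and blue-permit (A8), but L20 is never granted.
amber-key would need blue-clearance and L20 (A4), but L20 is never granted.
silver-permit would need amber-pass and K5 (A3), but amber-pass is never granted.
amber-pass would need ivory-clearance and black-key (A6), but black-key is never granted.
L20 would need blue-clearance, amber-key, and ivory-clearance (A2), but amber-key is never granted.
None of the 5 are reached.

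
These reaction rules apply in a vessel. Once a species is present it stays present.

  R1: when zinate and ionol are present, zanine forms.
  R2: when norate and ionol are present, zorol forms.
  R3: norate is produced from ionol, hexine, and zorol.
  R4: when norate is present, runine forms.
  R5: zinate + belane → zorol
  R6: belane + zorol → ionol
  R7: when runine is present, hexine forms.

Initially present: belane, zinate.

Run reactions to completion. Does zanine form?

zinate and belane present → zorol forms (R5).
belane and zorol present → ionol forms (R6).
zinate and ionol present → zanine forms (R1).

Yes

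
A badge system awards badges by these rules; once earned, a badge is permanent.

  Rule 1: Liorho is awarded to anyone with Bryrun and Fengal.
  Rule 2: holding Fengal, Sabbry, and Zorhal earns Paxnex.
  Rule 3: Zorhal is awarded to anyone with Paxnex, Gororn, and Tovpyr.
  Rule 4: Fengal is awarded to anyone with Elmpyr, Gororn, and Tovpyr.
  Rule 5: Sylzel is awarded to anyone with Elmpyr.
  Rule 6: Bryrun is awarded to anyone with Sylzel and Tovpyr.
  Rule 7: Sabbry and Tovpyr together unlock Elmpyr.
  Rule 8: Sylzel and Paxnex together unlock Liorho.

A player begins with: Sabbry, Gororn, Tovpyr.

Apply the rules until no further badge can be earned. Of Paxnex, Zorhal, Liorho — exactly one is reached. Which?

With Sabbry and Tovpyr, Elmpyr is earned (Rule 7).
With Elmpyr, Gororn, and Tovpyr, Fengal is earned (Rule 4).
With Elmpyr, Sylzel is earned (Rule 5).
With Sylzel and Tovpyr, Bryrun is earned (Rule 6).
With Bryrun and Fengal, Liorho is earned (Rule 1).
Paxnex would need Fengal, Sabbry, and Zorhal (Rule 2), but Zorhal is never earned. Zorhal would need Paxnex, Gororn, and Tovpyr (Rule 3), but Paxnex is never earned.

Liorho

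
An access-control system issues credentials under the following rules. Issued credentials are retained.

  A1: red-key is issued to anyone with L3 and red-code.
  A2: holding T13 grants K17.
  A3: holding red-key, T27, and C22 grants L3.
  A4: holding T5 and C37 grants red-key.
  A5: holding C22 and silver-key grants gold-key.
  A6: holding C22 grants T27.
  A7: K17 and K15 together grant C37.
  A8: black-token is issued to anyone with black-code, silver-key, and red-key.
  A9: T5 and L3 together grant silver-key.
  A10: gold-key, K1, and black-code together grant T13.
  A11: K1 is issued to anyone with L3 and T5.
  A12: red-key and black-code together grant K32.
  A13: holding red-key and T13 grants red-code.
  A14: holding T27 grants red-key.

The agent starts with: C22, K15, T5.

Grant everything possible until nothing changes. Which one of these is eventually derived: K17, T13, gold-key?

gold-key

Holding C22 grants T27 (A6).
Holding T27 grants red-key (A14).
Holding red-key, T27, and C22 grants L3 (A3).
Holding T5 and L3 grants silver-key (A9).
Holding C22 and silver-key grants gold-key (A5).
K17 would need T13 (A2), but T13 is never granted. T13 would need gold-key, K1, and black-code (A10), but black-code is never granted.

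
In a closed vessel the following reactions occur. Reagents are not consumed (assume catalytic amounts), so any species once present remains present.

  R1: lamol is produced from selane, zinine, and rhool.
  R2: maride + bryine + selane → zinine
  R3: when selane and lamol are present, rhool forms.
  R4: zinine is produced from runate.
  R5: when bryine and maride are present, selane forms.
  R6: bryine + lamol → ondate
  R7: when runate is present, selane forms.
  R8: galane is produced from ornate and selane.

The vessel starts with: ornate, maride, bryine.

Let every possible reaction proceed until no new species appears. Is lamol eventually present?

No

lamol would need selane, zinine, and rhool (R1), but rhool never forms.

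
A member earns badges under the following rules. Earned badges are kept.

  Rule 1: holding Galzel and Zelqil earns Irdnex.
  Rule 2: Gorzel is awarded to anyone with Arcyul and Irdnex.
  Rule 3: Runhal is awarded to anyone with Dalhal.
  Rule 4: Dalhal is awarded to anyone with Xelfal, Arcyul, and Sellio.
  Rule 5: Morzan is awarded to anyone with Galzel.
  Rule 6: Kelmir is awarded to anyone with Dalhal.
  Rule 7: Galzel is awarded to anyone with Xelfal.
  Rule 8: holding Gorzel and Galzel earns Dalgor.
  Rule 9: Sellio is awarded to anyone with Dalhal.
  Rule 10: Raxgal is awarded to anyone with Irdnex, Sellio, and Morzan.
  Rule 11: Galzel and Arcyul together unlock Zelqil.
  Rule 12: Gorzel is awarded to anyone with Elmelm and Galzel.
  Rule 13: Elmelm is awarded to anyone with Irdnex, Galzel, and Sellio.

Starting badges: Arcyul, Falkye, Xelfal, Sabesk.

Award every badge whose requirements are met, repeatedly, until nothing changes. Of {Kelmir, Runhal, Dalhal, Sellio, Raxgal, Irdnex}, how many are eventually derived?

With Xelfal, Galzel is earned (Rule 7).
With Galzel and Arcyul, Zelqil is earned (Rule 11).
With Galzel and Zelqil, Irdnex is earned (Rule 1).
Kelmir would need Dalhal (Rule 6), but Dalhal is never earned.
Runhal would need Dalhal (Rule 3), but Dalhal is never earned.
Dalhal would need Xelfal, Arcyul, and Sellio (Rule 4), but Sellio is never earned.
Sellio would need Dalhal (Rule 9), but Dalhal is never earned.
Raxgal would need Irdnex, Sellio, and Morzan (Rule 10), but Sellio is never earned.
Irdnex: reached.
Reached: Irdnex — 1 of the 6.

1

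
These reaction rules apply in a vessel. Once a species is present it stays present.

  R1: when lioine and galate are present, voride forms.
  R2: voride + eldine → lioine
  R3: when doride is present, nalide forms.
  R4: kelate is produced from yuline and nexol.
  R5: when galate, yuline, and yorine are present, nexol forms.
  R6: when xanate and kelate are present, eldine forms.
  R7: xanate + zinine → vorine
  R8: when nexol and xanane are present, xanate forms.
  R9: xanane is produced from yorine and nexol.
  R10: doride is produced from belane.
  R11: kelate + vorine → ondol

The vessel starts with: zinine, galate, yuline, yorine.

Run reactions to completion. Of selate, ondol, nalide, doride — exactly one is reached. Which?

ondol

galate, yuline, and yorine present → nexol forms (R5).
yorine and nexol present → xanane forms (R9).
yuline and nexol present → kelate forms (R4).
nexol and xanane present → xanate forms (R8).
xanate and zinine present → vorine forms (R7).
kelate and vorine present → ondol forms (R11).
No rule produces selate, and it is not given. doride would need belane (R10), but belane never forms. nalide would need doride (R3), but doride never forms.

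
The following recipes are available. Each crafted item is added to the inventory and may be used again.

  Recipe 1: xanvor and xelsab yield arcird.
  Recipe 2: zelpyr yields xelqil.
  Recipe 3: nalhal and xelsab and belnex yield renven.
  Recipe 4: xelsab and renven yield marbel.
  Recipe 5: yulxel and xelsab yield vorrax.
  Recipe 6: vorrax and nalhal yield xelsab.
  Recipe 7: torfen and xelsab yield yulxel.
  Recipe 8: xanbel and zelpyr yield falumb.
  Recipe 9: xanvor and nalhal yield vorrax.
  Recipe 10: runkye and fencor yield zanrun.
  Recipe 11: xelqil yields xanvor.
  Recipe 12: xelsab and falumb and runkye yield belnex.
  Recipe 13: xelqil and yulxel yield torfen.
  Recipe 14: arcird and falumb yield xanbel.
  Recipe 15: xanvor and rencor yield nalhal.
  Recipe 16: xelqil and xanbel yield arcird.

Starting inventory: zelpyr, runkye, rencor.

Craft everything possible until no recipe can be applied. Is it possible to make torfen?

No

torfen would need xelqil and yulxel (Recipe 13), but yulxel is never obtained.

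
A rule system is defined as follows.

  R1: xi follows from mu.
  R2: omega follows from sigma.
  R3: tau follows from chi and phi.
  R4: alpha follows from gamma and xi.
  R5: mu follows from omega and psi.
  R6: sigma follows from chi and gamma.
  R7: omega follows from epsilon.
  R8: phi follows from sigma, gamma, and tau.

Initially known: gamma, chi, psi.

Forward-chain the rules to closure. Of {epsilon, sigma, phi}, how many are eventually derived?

1

From chi and gamma, R6 gives sigma.
No rule produces epsilon, and it is not given.
sigma: reached.
phi would need sigma, gamma, and tau (R8), but tau is never established.
Reached: sigma — 1 of the 3.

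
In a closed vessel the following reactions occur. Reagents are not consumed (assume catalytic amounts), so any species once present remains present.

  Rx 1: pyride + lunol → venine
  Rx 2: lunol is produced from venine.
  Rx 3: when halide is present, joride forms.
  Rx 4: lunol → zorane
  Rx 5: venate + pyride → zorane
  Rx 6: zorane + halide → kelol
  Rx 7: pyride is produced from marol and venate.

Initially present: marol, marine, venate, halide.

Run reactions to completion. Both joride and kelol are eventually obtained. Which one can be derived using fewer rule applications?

joride

joride: halide present → joride forms (Rx 3). [1 rule application]
kelol: marol and venate present → pyride forms (Rx 7). venate and pyride present → zorane forms (Rx 5). zorane and halide present → kelol forms (Rx 6). [3 rule applications]
joride needs fewer.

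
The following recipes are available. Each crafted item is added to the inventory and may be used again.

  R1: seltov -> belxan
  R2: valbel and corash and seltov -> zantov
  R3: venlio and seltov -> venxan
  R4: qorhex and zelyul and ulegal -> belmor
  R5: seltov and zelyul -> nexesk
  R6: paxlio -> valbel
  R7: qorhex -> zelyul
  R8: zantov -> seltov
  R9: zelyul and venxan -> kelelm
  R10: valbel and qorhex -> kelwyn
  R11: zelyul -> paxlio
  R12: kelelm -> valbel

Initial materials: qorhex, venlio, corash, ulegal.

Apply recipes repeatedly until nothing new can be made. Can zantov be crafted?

zantov would need valbel, corash, and seltov (R2), but seltov is never obtained.

No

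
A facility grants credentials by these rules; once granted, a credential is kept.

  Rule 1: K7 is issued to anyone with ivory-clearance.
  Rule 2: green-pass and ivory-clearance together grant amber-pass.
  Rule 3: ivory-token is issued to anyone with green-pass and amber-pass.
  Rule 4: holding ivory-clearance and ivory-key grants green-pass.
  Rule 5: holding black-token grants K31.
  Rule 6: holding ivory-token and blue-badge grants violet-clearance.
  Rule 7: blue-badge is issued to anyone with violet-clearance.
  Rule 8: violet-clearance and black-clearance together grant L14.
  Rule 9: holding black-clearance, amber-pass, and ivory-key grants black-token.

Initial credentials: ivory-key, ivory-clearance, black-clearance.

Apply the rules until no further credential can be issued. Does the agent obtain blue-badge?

blue-badge would need violet-clearance (Rule 7), but violet-clearance is never granted.

No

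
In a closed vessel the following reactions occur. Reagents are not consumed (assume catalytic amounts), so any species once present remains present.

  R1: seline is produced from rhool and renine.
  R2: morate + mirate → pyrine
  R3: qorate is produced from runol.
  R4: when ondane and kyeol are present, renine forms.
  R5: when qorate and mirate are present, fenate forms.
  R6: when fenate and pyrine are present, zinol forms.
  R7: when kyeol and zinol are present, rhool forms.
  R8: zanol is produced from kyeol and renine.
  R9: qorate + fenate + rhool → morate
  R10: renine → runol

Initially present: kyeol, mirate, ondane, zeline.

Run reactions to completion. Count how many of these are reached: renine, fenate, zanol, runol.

ondane and kyeol present → renine forms (R4).
kyeol and renine present → zanol forms (R8).
renine present → runol forms (R10).
runol present → qorate forms (R3).
qorate and mirate present → fenate forms (R5).
renine: reached.
fenate: reached.
zanol: reached.
runol: reached.
All 4 are reached.

4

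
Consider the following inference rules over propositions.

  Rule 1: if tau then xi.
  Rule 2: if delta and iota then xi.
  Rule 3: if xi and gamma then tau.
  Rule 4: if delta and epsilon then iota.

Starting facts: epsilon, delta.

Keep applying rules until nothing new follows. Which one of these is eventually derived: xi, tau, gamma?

xi

delta and epsilon hold, so iota follows (Rule 4).
From delta and iota, Rule 2 gives xi.
tau would need xi and gamma (Rule 3), but gamma is never established. No rule produces gamma, and it is not given.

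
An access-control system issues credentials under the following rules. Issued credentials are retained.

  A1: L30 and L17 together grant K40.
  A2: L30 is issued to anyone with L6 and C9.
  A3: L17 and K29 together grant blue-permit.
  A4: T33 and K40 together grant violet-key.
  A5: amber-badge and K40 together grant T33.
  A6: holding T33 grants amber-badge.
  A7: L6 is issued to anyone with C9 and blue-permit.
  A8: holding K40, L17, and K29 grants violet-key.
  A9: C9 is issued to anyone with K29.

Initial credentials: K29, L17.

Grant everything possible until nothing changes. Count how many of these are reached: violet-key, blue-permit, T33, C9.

Holding L17 and K29 grants blue-permit (A3).
Holding K29 grants C9 (A9).
Holding C9 and blue-permit grants L6 (A7).
Holding L6 and C9 grants L30 (A2).
Holding L30 and L17 grants K40 (A1).
Holding K40, L17, and K29 grants violet-key (A8).
violet-key: reached.
blue-permit: reached.
T33 would need amber-badge and K40 (A5), but amber-badge is never granted.
C9: reached.
Reached: violet-key, blue-permit, and C9 — 3 of the 4.

3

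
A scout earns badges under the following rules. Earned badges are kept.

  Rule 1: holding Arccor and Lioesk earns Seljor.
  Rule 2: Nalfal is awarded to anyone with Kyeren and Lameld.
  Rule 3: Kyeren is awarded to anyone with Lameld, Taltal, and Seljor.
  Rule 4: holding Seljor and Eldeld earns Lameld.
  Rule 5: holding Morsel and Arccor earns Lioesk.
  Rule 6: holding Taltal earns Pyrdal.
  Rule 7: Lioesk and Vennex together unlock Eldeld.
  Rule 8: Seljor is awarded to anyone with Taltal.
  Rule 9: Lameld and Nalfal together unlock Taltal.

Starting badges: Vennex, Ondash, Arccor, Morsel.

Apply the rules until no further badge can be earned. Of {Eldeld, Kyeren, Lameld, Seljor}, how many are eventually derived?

With Morsel and Arccor, Lioesk is earned (Rule 5).
With Arccor and Lioesk, Seljor is earned (Rule 1).
With Lioesk and Vennex, Eldeld is earned (Rule 7).
With Seljor and Eldeld, Lameld is earned (Rule 4).
Eldeld: reached.
Kyeren would need Lameld, Taltal, and Seljor (Rule 3), but Taltal is never earned.
Lameld: reached.
Seljor: reached.
Reached: Eldeld, Lameld, and Seljor — 3 of the 4.

3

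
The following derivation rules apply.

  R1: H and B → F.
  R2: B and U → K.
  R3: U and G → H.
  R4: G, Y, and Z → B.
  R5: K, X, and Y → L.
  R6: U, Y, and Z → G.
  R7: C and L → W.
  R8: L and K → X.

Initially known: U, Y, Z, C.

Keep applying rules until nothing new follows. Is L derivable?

L would need K, X, and Y (R5), but X is never established.

No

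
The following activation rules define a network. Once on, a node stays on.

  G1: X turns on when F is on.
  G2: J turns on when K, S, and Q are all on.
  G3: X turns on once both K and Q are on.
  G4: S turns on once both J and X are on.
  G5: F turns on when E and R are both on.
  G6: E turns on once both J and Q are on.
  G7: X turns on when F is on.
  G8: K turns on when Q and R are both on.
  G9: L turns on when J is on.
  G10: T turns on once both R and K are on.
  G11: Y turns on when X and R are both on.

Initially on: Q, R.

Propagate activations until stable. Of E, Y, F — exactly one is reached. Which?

Q and R are on, so K turns on (G8).
G3: K and Q on → X on.
X and R are on, so Y turns on (G11).
F would need E and R (G5), but E never turns on. E would need J and Q (G6), but J never turns on.

Y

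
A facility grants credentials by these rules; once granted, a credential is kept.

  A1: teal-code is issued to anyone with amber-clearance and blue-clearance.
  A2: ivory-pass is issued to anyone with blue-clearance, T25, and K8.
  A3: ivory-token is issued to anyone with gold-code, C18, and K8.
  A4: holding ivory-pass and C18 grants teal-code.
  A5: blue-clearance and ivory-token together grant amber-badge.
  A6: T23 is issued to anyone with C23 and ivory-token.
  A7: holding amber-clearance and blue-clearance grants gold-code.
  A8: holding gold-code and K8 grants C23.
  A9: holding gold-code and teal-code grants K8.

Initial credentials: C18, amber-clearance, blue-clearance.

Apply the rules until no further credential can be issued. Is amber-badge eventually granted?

Holding amber-clearance and blue-clearance grants teal-code (A1).
Holding amber-clearance and blue-clearance grants gold-code (A7).
Holding gold-code and teal-code grants K8 (A9).
Holding gold-code, C18, and K8 grants ivory-token (A3).
Holding blue-clearance and ivory-token grants amber-badge (A5).

Yes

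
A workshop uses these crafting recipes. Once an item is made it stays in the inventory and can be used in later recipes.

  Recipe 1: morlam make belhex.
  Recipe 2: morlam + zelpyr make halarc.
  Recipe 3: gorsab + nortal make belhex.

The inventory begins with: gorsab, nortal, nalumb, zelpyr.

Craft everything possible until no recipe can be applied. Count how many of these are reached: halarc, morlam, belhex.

gorsab + nortal → belhex (Recipe 3).
halarc would need morlam and zelpyr (Recipe 2), but morlam is never obtained.
No rule produces morlam, and it is not given.
belhex: reached.
Reached: belhex — 1 of the 3.

1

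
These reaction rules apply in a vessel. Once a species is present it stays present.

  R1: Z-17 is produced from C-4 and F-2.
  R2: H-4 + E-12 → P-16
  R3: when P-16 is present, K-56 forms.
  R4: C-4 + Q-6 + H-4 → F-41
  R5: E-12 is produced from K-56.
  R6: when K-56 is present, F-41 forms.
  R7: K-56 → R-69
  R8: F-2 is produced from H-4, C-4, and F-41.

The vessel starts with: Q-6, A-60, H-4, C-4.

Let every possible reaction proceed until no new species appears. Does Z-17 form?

Yes

C-4, Q-6, and H-4 present → F-41 forms (R4).
H-4, C-4, and F-41 present → F-2 forms (R8).
C-4 and F-2 present → Z-17 forms (R1).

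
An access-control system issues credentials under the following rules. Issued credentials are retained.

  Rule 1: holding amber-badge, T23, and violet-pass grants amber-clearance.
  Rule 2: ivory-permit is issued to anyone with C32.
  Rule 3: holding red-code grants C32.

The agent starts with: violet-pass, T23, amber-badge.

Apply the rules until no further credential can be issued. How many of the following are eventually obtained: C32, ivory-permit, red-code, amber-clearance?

1

Holding amber-badge, T23, and violet-pass grants amber-clearance (Rule 1).
C32 would need red-code (Rule 3), but red-code is never granted.
ivory-permit would need C32 (Rule 2), but C32 is never granted.
No rule produces red-code, and it is not given.
amber-clearance: reached.
Reached: amber-clearance — 1 of the 4.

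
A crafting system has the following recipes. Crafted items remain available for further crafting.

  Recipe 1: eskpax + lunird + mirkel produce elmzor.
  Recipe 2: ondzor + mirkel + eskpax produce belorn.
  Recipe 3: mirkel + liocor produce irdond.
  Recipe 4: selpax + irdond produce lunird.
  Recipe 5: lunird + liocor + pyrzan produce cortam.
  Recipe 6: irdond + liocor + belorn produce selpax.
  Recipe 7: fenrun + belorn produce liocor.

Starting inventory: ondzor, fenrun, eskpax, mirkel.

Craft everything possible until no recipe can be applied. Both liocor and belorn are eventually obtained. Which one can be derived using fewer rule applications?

belorn: ondzor + mirkel + eskpax → belorn (Recipe 2). [1 rule application]
liocor: ondzor + mirkel + eskpax → belorn (Recipe 2). Using Recipe 7, fenrun and belorn make liocor. [2 rule applications]
belorn needs fewer.

belorn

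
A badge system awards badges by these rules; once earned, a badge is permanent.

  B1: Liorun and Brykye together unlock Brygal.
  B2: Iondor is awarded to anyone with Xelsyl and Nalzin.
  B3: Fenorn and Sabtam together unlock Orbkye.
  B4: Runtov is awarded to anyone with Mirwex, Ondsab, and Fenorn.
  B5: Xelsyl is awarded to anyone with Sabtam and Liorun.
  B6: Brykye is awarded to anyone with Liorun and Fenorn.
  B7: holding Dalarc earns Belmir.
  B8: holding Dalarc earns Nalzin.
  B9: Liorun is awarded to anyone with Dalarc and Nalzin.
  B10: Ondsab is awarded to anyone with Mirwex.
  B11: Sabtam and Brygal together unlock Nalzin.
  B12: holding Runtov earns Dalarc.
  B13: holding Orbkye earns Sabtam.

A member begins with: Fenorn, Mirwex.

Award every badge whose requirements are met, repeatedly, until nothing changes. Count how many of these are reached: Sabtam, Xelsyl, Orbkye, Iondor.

Sabtam would need Orbkye (B13), but Orbkye is never earned.
Xelsyl would need Sabtam and Liorun (B5), but Sabtam is never earned.
Orbkye would need Fenorn and Sabtam (B3), but Sabtam is never earned.
Iondor would need Xelsyl and Nalzin (B2), but Xelsyl is never earned.
None of the 4 are reached.

0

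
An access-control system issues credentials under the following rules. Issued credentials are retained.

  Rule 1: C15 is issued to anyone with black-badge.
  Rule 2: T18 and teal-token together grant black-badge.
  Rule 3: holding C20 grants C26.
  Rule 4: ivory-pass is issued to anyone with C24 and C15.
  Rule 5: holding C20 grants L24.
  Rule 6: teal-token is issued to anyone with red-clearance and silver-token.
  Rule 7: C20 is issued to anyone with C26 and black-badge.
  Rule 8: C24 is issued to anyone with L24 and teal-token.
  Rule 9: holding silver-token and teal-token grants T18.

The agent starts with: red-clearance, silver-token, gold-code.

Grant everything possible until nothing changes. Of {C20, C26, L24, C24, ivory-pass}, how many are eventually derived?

0

C20 would need C26 and black-badge (Rule 7), but C26 is never granted.
C26 would need C20 (Rule 3), but C20 is never granted.
L24 would need C20 (Rule 5), but C20 is never granted.
C24 would need L24 and teal-token (Rule 8), but L24 is never granted.
ivory-pass would need C24 and C15 (Rule 4), but C24 is never granted.
None of the 5 are reached.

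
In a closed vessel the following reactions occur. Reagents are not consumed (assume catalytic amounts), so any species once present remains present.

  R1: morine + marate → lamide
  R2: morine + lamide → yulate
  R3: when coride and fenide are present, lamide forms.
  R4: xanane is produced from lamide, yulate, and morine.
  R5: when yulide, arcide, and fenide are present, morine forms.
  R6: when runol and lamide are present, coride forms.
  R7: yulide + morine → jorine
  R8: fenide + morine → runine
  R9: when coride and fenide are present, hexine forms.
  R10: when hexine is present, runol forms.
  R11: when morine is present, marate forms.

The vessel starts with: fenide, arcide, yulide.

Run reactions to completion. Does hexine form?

hexine would need coride and fenide (R9), but coride never forms.

No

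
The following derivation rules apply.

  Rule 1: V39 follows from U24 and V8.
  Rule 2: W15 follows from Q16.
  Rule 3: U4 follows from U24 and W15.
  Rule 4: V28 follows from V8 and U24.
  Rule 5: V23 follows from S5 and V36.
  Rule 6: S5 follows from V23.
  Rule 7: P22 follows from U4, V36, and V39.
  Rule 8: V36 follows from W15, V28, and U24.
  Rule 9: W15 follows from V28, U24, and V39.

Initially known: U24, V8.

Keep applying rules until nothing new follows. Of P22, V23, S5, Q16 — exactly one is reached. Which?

P22

From V8 and U24, Rule 4 gives V28.
U24 and V8 hold, so V39 follows (Rule 1).
From V28, U24, and V39, Rule 9 gives W15.
W15, V28, and U24 hold, so V36 follows (Rule 8).
From U24 and W15, Rule 3 gives U4.
From U4, V36, and V39, Rule 7 gives P22.
No rule produces Q16, and it is not given. S5 would need V23 (Rule 6), but V23 is never established. V23 would need S5 and V36 (Rule 5), but S5 is never established.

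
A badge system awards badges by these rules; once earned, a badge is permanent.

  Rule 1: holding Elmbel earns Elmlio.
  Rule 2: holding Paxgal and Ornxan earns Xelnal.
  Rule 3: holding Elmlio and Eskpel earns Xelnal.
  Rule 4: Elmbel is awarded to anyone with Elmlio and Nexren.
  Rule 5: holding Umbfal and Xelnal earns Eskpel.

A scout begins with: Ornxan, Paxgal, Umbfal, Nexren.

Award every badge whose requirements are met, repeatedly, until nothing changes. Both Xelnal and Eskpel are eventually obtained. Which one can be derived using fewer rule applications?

Xelnal

Xelnal: With Paxgal and Ornxan, Xelnal is earned (Rule 2). [1 rule application]
Eskpel: With Paxgal and Ornxan, Xelnal is earned (Rule 2). With Umbfal and Xelnal, Eskpel is earned (Rule 5). [2 rule applications]
Xelnal needs fewer.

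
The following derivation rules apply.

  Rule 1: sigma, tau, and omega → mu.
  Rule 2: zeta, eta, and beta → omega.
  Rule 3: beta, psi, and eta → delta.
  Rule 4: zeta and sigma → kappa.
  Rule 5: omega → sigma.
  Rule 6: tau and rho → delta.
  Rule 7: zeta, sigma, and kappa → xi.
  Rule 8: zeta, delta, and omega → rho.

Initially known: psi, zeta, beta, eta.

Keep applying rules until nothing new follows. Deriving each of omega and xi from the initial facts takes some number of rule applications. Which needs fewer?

omega

omega: From zeta, eta, and beta, Rule 2 gives omega. [1 rule application]
xi: zeta, eta, and beta hold, so omega follows (Rule 2). omega holds, so sigma follows (Rule 5). zeta and sigma hold, so kappa follows (Rule 4). From zeta, sigma, and kappa, Rule 7 gives xi. [4 rule applications]
omega needs fewer.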